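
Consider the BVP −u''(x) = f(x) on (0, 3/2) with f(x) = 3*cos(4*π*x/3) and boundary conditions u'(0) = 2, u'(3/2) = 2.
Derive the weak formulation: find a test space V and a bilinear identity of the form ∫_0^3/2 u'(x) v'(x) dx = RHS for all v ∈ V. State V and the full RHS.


V = H^1(0, 3/2) (v unrestricted at boundary; u is determined up to an additive constant); weak form: ∫_0^3/2 u'v' dx = ∫_0^3/2 (3*cos(4*π*x/3)) v dx + 2·v(3/2) − 2·v(0) for all v ∈ V.

Multiply both sides by a test function v and integrate from 0 to 3/2:
  ∫_0^3/2 −u''(x) v(x) dx = ∫_0^3/2 f(x) v(x) dx.
Integrate the LHS by parts once:
  ∫_0^3/2 −u'' v dx = −[u'(x) v(x)]_0^3/2 + ∫_0^3/2 u'(x) v'(x) dx.
Thus ∫_0^3/2 u'(x) v'(x) dx = ∫_0^3/2 f(x) v(x) dx + [u'(x) v(x)]_0^3/2.
Choose V so that boundary terms are either known or forced to vanish.
u has inhomogeneous Neumann u'(0) = 2, u'(3/2) = 2. [u' v]_0^3/2 = (2)·v(3/2) − (2)·v(0) = 2·v(3/2) − 2·v(0). Take V = H^1(0, 3/2); boundary term becomes part of RHS.
Weak formulation: find u (satisfying any essential BC) such that ∫_0^3/2 u'(x) v'(x) dx = ∫_0^3/2 f v dx + 2·v(3/2) − 2·v(0) for all v ∈ V (Neumann data are natural BCs: they enter the RHS as boundary terms).
Substituting f(x) = 3*cos(4*π*x/3), the right-hand side is ∫_0^3/2 (3*cos(4*π*x/3)) v dx + 2·v(3/2) − 2·v(0).
Compatibility check (pure Neumann): taking v ≡ 1 ∈ V gives 0 = ∫_0^3/2 f dx + (2) − (2), i.e. ∫_0^3/2 f dx must equal u'(0) − u'(3/2) = 0. Indeed ∫_0^3/2 (3*cos(4*π*x/3)) dx = 0, so the data are compatible. The solution is then unique only up to an additive constant (fix it e.g. by requiring ∫_0^3/2 u dx = 0).


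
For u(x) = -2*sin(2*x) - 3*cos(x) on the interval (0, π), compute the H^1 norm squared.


||u||_{H^1(0,π)}^2 = 32 + 19*π

u'(x) = 3*sin(x) - 4*cos(2*x).
Expand u² and (u')² and integrate term by term on (0, π), using: for integers n ≥ 1, ∫_0^π sin²(nx) dx = ∫_0^π cos²(nx) dx = π/2; for n ≠ n', ∫_0^π sin(nx)sin(n'x) dx = ∫_0^π cos(nx)cos(n'x) dx = 0; and by product-to-sum, ∫_0^π sin(nx)cos(n'x) dx = ½∫_0^π [sin((n+n')x) + sin((n−n')x)] dx, which is 0 when n+n' is even and 2n/(n²−n'²) when n+n' is odd (it need not vanish on (0, π)).
  u² squared terms: (-3)²·∫cos(x)² dx = 9·π/2 = 9*π/2;  (-2)²·∫sin(2x)² dx = 4·π/2 = 2*π.
  u² cross terms: 2·(-3)·(-2)·∫cos(x)·sin(2x) dx = 12·(4/3) = 16.
  So ∫_0^π u² dx = 9*π/2 + 2*π + 16 = 16 + 13*π/2.
  (u')² squared terms: (-4)²·∫cos(2x)² dx = 16·π/2 = 8*π;  (3)²·∫sin(x)² dx = 9·π/2 = 9*π/2.
  (u')² cross terms: 2·(-4)·(3)·∫cos(2x)·sin(x) dx = -24·(-2/3) = 16.
  So ∫_0^π (u')² dx = 8*π + 9*π/2 + 16 = 16 + 25*π/2.
||u||_{H^1}^2 = (16 + 13*π/2) + (16 + 25*π/2) = 32 + 19*π.


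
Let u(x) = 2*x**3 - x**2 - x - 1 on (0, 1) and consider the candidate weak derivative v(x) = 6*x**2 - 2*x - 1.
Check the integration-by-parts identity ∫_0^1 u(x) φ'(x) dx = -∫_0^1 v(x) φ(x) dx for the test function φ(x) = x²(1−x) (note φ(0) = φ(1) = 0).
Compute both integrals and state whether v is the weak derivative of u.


LHS = -1/60, RHS = -1/60. Yes, v = u' weakly.

u(x) = 2*x**3 - x**2 - x - 1, classical derivative u'(x) = 6*x**2 - 2*x - 1.
φ(x) = x²(1−x), so φ'(x) = x*(2 - 3*x).
Note φ(0) = φ(1) = 0, so the boundary term u·φ vanishes.
LHS = ∫_0^1 u(x) φ'(x) dx = ∫_0^1 (-6*x^5 + 7*x^4 + x^3 + x^2 - 2*x) dx. Term by term:
  ∫_0^1 -6*x^5 dx = -1;  ∫_0^1 7*x^4 dx = 7/5;  ∫_0^1 x^3 dx = 1/4;
  ∫_0^1 x^2 dx = 1/3;  ∫_0^1 -2*x dx = -1.
Sum: -1 + 7/5 + 1/4 + 1/3 − 1 = -1/60.
So LHS = -1/60.
∫_0^1 v(x) φ(x) dx = ∫_0^1 (-6*x^5 + 8*x^4 - x^3 - x^2) dx. Term by term:
  ∫_0^1 -6*x^5 dx = -1;  ∫_0^1 8*x^4 dx = 8/5;  ∫_0^1 -x^3 dx = -1/4;
  ∫_0^1 -x^2 dx = -1/3.
Sum: -1 + 8/5 − 1/4 − 1/3 = 1/60.
So RHS = -∫_0^1 v(x) φ(x) dx = -1/60.
LHS = RHS, so the identity holds for this test φ.
Moreover u is smooth here and v(x) = u'(x) = 6*x**2 - 2*x - 1 pointwise, so the identity holds for every test function. Hence v is the weak derivative of u.


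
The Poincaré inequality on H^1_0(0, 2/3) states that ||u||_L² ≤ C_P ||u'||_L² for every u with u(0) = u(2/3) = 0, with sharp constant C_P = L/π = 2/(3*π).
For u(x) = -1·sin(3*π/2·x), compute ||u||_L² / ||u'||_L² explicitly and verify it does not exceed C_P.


||u||_L² / ||u'||_L² = 2/(3*π) = C_P.

u(x) = -1·sin(3*π/2·x), so u'(x) = -3*π*cos(3*π*x/2)/2.
Writing u(x) = A·sin(kπx/L) with A = -1 and k = 1, use ∫_0^L sin²(kπx/L) dx = L/2 and ∫_0^L cos²(kπx/L) dx = L/2.
u² = 1·sin²(3*π/2·x) and (u')² = 9*π^2/4·cos²(3*π/2·x), and each of sin², cos² integrates to L/2 = 1/3 over (0, 2/3).
∫_0^2/3 u² dx = 1/3, so ||u||_L² = sqrt(3)/3.
∫_0^2/3 (u')² dx = 3*π^2/4, so ||u'||_L² = sqrt(3)*π/2.
Ratio ||u||_L² / ||u'||_L² = 2/(3*π).
Sharp Poincaré constant on H^1_0(0, 2/3) is C_P = L/π = 2/(3*π), achieved by sin(3*π/2·x).
This is the k = 1 eigenfunction (up to amplitude), so the ratio equals the sharp Poincaré constant exactly.


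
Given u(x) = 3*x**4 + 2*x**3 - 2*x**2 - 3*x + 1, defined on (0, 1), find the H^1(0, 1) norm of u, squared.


||u||_{H^1}^2 = 3611/210

The H^1 norm (squared) on an interval (0, L) is
  ||u||_{H^1}^2 = ∫_0^L u(x)^2 dx + ∫_0^L u'(x)^2 dx.
Compute u'(x) = 12*x**3 + 6*x**2 - 4*x - 3.
Then u(x)^2 = 9*x**8 + 12*x**7 - 8*x**6 - 26*x**5 - 2*x**4 + 16*x**3 + 5*x**2 - 6*x + 1 and u'(x)^2 = 144*x**6 + 144*x**5 - 60*x**4 - 120*x**3 - 20*x**2 + 24*x + 9.
Integrate each monomial from 0 to 1 using ∫_0^1 c·x^n dx = c·1^(n+1)/(n+1):
  ∫_0^1 u(x)^2 dx = ∫_0^1 (9*x^8 + 12*x^7 - 8*x^6 - 26*x^5 - 2*x^4 + 16*x^3 + 5*x^2 - 6*x + 1) dx. Term by term:
    ∫_0^1 9*x^8 dx = 1;  ∫_0^1 12*x^7 dx = 3/2;  ∫_0^1 -8*x^6 dx = -8/7;
    ∫_0^1 -26*x^5 dx = -13/3;  ∫_0^1 -2*x^4 dx = -2/5;  ∫_0^1 16*x^3 dx = 4;
    ∫_0^1 5*x^2 dx = 5/3;  ∫_0^1 -6*x dx = -3;  ∫_0^1 1 dx = 1.
  Sum: 1 + 3/2 − 8/7 − 13/3 − 2/5 + 4 + 5/3 − 3 + 1 = 61/210.
  ∫_0^1 u'(x)^2 dx = ∫_0^1 (144*x^6 + 144*x^5 - 60*x^4 - 120*x^3 - 20*x^2 + 24*x + 9) dx. Term by term:
    ∫_0^1 144*x^6 dx = 144/7;  ∫_0^1 144*x^5 dx = 24;  ∫_0^1 -60*x^4 dx = -12;
    ∫_0^1 -120*x^3 dx = -30;  ∫_0^1 -20*x^2 dx = -20/3;  ∫_0^1 24*x dx = 12;
    ∫_0^1 9 dx = 9.
  Sum: 144/7 + 24 − 12 − 30 − 20/3 + 12 + 9 = 355/21.
Adding: ||u||_{H^1}^2 = 61/210 + 355/21 = 3611/210.


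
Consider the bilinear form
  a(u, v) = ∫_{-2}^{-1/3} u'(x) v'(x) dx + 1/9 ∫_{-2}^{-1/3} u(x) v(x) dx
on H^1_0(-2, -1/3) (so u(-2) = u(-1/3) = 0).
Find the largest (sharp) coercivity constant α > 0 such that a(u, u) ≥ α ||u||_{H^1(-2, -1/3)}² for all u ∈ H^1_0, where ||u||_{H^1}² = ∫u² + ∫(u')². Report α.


α = (25 + 81*π^2)/(9*(25 + 9*π^2))

Coercivity of a(·,·) on H^1_0(-2, -1/3) means a(u, u) ≥ α ||u||_{H^1}² for every u ∈ H^1_0.
The interval has length L = 5/3, and Poincaré/coercivity depend only on L. Here a(u, u) = ∫(u')² + (1/9)·∫u².
Here 0 < c = 1/9 < 1. The condition a(u,u) ≥ α||u||_{H^1}² reads (1−α)∫(u')² ≥ (α−c)∫u². Any admissible α is ≤ 1 (rapidly oscillating u have ∫u²/∫(u')² → 0), and α = 1 would force 0 ≥ (1−c)∫u², impossible since c < 1; so 1−α > 0. By the sharp Poincaré inequality on H^1_0 of an interval of length L, ∫(u')² ≥ (π/L)²∫u² with equality for the first sine mode sin(π(x−x₀)/L) (x₀ the left endpoint), so the inequality holds for all u iff (1−α)(π/L)² ≥ α − c, i.e. α ≤ ((π/L)² + c)/((π/L)² + 1) = (1 + c(L/π)²)/(1 + (L/π)²). With (π/L)² = 9*π^2/25 and c = 1/9, the largest admissible constant is α = ((π/L)² + c)/((π/L)² + 1).
Simplifying, α = (25 + 81*π^2)/(9*(25 + 9*π^2)).


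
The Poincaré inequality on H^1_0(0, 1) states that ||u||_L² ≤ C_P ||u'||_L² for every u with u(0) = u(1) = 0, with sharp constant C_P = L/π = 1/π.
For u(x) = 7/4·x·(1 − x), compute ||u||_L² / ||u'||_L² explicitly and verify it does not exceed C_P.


||u||_L² / ||u'||_L² = sqrt(10)/10 < C_P = 1/π.

u(x) = 7/4·x·(1 − x), so u'(x) = 7/4 - 7*x/2.
u(x) = 7/4·x·(1 − x) vanishes at x = 0 and x = 1, so u ∈ H^1_0(0, 1). Differentiate via the product rule and integrate the resulting polynomials term by term.
  ∫_0^1 u² dx = ∫_0^1 (49*x^4/16 - 49*x^3/8 + 49*x^2/16) dx. Term by term:
    ∫_0^1 49*x^4/16 dx = 49/80;  ∫_0^1 -49*x^3/8 dx = -49/32;  ∫_0^1 49*x^2/16 dx = 49/48.
  Sum: 49/80 − 49/32 + 49/48 = 49/480.
  ∫_0^1 (u')² dx = ∫_0^1 (49*x^2/4 - 49*x/4 + 49/16) dx. Term by term:
    ∫_0^1 49*x^2/4 dx = 49/12;  ∫_0^1 -49*x/4 dx = -49/8;  ∫_0^1 49/16 dx = 49/16.
  Sum: 49/12 − 49/8 + 49/16 = 49/48.
∫_0^1 u² dx = 49/480, so ||u||_L² = 7*sqrt(30)/120.
∫_0^1 (u')² dx = 49/48, so ||u'||_L² = 7*sqrt(3)/12.
Ratio ||u||_L² / ||u'||_L² = sqrt(10)/10.
Sharp Poincaré constant on H^1_0(0, 1) is C_P = L/π = 1/π, achieved by sin(π·x).
A polynomial bump cannot attain the sharp Poincaré constant (only the first sine eigenfunction does), so the ratio is strictly less than C_P, consistent with ||u||_L² ≤ C_P ||u'||_L².


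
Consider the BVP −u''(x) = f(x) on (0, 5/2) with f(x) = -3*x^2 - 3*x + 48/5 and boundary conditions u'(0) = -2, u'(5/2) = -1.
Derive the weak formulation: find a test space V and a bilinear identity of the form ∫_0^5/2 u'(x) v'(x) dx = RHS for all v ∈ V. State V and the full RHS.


V = H^1(0, 5/2) (v unrestricted at boundary; u is determined up to an additive constant); weak form: ∫_0^5/2 u'v' dx = ∫_0^5/2 (-3*x^2 - 3*x + 48/5) v dx − v(5/2) + 2·v(0) for all v ∈ V.

Multiply both sides by a test function v and integrate from 0 to 5/2:
  ∫_0^5/2 −u''(x) v(x) dx = ∫_0^5/2 f(x) v(x) dx.
Integrate the LHS by parts once:
  ∫_0^5/2 −u'' v dx = −[u'(x) v(x)]_0^5/2 + ∫_0^5/2 u'(x) v'(x) dx.
Thus ∫_0^5/2 u'(x) v'(x) dx = ∫_0^5/2 f(x) v(x) dx + [u'(x) v(x)]_0^5/2.
Choose V so that boundary terms are either known or forced to vanish.
u has inhomogeneous Neumann u'(0) = -2, u'(5/2) = -1. [u' v]_0^5/2 = (-1)·v(5/2) − (-2)·v(0) = − v(5/2) + 2·v(0). Take V = H^1(0, 5/2); boundary term becomes part of RHS.
Weak formulation: find u (satisfying any essential BC) such that ∫_0^5/2 u'(x) v'(x) dx = ∫_0^5/2 f v dx − v(5/2) + 2·v(0) for all v ∈ V (Neumann data are natural BCs: they enter the RHS as boundary terms).
Substituting f(x) = -3*x^2 - 3*x + 48/5, the right-hand side is ∫_0^5/2 (-3*x^2 - 3*x + 48/5) v dx − v(5/2) + 2·v(0).
Compatibility check (pure Neumann): taking v ≡ 1 ∈ V gives 0 = ∫_0^5/2 f dx + (-1) − (-2), i.e. ∫_0^5/2 f dx must equal u'(0) − u'(5/2) = -1. Indeed ∫_0^5/2 (-3*x^2 - 3*x + 48/5) dx = -1, so the data are compatible. The solution is then unique only up to an additive constant (fix it e.g. by requiring ∫_0^5/2 u dx = 0).


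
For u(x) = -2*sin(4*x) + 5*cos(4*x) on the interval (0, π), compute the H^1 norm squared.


||u||_{H^1(0,π)}^2 = 493*π/2

u'(x) = -20*sin(4*x) - 8*cos(4*x).
Expand u² and (u')² and integrate term by term on (0, π), using: for integers n ≥ 1, ∫_0^π sin²(nx) dx = ∫_0^π cos²(nx) dx = π/2; for n ≠ n', ∫_0^π sin(nx)sin(n'x) dx = ∫_0^π cos(nx)cos(n'x) dx = 0; and by product-to-sum, ∫_0^π sin(nx)cos(n'x) dx = ½∫_0^π [sin((n+n')x) + sin((n−n')x)] dx, which is 0 when n+n' is even and 2n/(n²−n'²) when n+n' is odd (it need not vanish on (0, π)).
  u² squared terms: (-2)²·∫sin(4x)² dx = 4·π/2 = 2*π;  (5)²·∫cos(4x)² dx = 25·π/2 = 25*π/2.
  u² cross terms: 2·(-2)·(5)·∫sin(4x)·cos(4x) dx = -20·(0) = 0.
  So ∫_0^π u² dx = 2*π + 25*π/2 + 0 = 29*π/2.
  (u')² squared terms: (-20)²·∫sin(4x)² dx = 400·π/2 = 200*π;  (-8)²·∫cos(4x)² dx = 64·π/2 = 32*π.
  (u')² cross terms: 2·(-20)·(-8)·∫sin(4x)·cos(4x) dx = 320·(0) = 0.
  So ∫_0^π (u')² dx = 200*π + 32*π + 0 = 232*π.
||u||_{H^1}^2 = (29*π/2) + (232*π) = 493*π/2.


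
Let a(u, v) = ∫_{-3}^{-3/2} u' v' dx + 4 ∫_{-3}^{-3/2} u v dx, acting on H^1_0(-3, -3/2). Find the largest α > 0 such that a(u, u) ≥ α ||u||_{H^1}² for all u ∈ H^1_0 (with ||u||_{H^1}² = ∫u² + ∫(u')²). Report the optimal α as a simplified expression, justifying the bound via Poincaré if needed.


α = 1

Coercivity of a(·,·) on H^1_0(-3, -3/2) means a(u, u) ≥ α ||u||_{H^1}² for every u ∈ H^1_0.
The interval has length L = 3/2, and Poincaré/coercivity depend only on L. Here a(u, u) = ∫(u')² + (4)·∫u².
Here c = 4 ≥ 1, so a(u,u) = ∫(u')² + c∫u² ≥ ∫(u')² + ∫u² = ||u||_{H^1}², i.e. α = 1 works. No larger α is possible: a(u,u) ≥ α||u||_{H^1}² means (1−α)∫(u')² ≥ (α−c)∫u², and for the modes u_n = sin(nπ(x−x₀)/L) (x₀ the left endpoint) one has ∫u_n²/∫(u_n')² = (L/(nπ))² → 0, so a(u_n,u_n)/||u_n||_{H^1}² → 1. Hence the optimal constant is α = 1.
Therefore α = 1.


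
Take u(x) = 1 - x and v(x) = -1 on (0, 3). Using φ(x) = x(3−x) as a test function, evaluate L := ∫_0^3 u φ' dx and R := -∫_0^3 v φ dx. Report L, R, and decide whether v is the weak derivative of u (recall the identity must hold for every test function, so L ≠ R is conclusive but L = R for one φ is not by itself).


LHS = 9/2, RHS = 9/2. Yes, v = u' weakly.

u(x) = 1 - x, classical derivative u'(x) = -1.
φ(x) = x(3−x), so φ'(x) = 3 - 2*x.
Note φ(0) = φ(3) = 0, so the boundary term u·φ vanishes.
LHS = ∫_0^3 u(x) φ'(x) dx = ∫_0^3 (2*x^2 - 5*x + 3) dx. Term by term:
  ∫_0^3 2*x^2 dx = 18;  ∫_0^3 -5*x dx = -45/2;  ∫_0^3 3 dx = 9.
Sum: 18 − 45/2 + 9 = 9/2.
So LHS = 9/2.
∫_0^3 v(x) φ(x) dx = ∫_0^3 (x^2 - 3*x) dx. Term by term:
  ∫_0^3 x^2 dx = 9;  ∫_0^3 -3*x dx = -27/2.
Sum: 9 − 27/2 = -9/2.
So RHS = -∫_0^3 v(x) φ(x) dx = 9/2.
LHS = RHS, so the identity holds for this test φ.
Moreover u is smooth here and v(x) = u'(x) = -1 pointwise, so the identity holds for every test function. Hence v is the weak derivative of u.


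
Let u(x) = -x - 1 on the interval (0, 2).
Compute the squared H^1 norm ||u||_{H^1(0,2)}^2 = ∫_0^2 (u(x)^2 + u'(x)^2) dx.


||u||_{H^1}^2 = 32/3

The H^1 norm (squared) on an interval (0, L) is
  ||u||_{H^1}^2 = ∫_0^L u(x)^2 dx + ∫_0^L u'(x)^2 dx.
Compute u'(x) = -1.
Then u(x)^2 = x**2 + 2*x + 1 and u'(x)^2 = 1.
Integrate each monomial from 0 to 2 using ∫_0^2 c·x^n dx = c·2^(n+1)/(n+1):
  ∫_0^2 u(x)^2 dx = ∫_0^2 (x^2 + 2*x + 1) dx. Term by term:
    ∫_0^2 x^2 dx = 8/3;  ∫_0^2 2*x dx = 4;  ∫_0^2 1 dx = 2.
  Sum: 8/3 + 4 + 2 = 26/3.
  ∫_0^2 u'(x)^2 dx = ∫_0^2 (1) dx. Term by term:
    ∫_0^2 1 dx = 2.
Adding: ||u||_{H^1}^2 = 26/3 + 2 = 32/3.


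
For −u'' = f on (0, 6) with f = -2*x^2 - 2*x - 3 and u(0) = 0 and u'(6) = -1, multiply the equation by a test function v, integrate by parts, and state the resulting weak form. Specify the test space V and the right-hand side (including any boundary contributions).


V = {v ∈ H^1(0, 6) : v(0) = 0} (test functions vanish at x = 0 where u is specified); weak form: ∫_0^6 u'v' dx = ∫_0^6 (-2*x^2 - 2*x - 3) v dx − v(6) for all v ∈ V.

Multiply both sides by a test function v and integrate from 0 to 6:
  ∫_0^6 −u''(x) v(x) dx = ∫_0^6 f(x) v(x) dx.
Integrate the LHS by parts once:
  ∫_0^6 −u'' v dx = −[u'(x) v(x)]_0^6 + ∫_0^6 u'(x) v'(x) dx.
Thus ∫_0^6 u'(x) v'(x) dx = ∫_0^6 f(x) v(x) dx + [u'(x) v(x)]_0^6.
Choose V so that boundary terms are either known or forced to vanish.
Mixed BC: u(0) = 0 (Dirichlet) and u'(6) = -1 (Neumann). Define V = {v ∈ H^1(0, 6) : v(0) = 0}. Then [u' v]_0^6 = u'(6)·v(6) − u'(0)·0 = − v(6).
Weak formulation: find u (satisfying any essential BC) such that ∫_0^6 u'(x) v'(x) dx = ∫_0^6 f v dx − v(6) for all v ∈ V (Dirichlet at 0 absorbed into V; Neumann datum at x = 6 contributes the boundary term).
Substituting f(x) = -2*x^2 - 2*x - 3, the right-hand side is ∫_0^6 (-2*x^2 - 2*x - 3) v dx − v(6).


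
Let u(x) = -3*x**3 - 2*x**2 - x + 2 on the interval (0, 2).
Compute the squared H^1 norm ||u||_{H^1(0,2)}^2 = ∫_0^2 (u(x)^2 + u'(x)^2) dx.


||u||_{H^1}^2 = 42734/35

The H^1 norm (squared) on an interval (0, L) is
  ||u||_{H^1}^2 = ∫_0^L u(x)^2 dx + ∫_0^L u'(x)^2 dx.
Compute u'(x) = -9*x**2 - 4*x - 1.
Then u(x)^2 = 9*x**6 + 12*x**5 + 10*x**4 - 8*x**3 - 7*x**2 - 4*x + 4 and u'(x)^2 = 81*x**4 + 72*x**3 + 34*x**2 + 8*x + 1.
Integrate each monomial from 0 to 2 using ∫_0^2 c·x^n dx = c·2^(n+1)/(n+1):
  ∫_0^2 u(x)^2 dx = ∫_0^2 (9*x^6 + 12*x^5 + 10*x^4 - 8*x^3 - 7*x^2 - 4*x + 4) dx. Term by term:
    ∫_0^2 9*x^6 dx = 1152/7;  ∫_0^2 12*x^5 dx = 128;  ∫_0^2 10*x^4 dx = 64;
    ∫_0^2 -8*x^3 dx = -32;  ∫_0^2 -7*x^2 dx = -56/3;  ∫_0^2 -4*x dx = -8;
    ∫_0^2 4 dx = 8.
  Sum: 1152/7 + 128 + 64 − 32 − 56/3 − 8 + 8 = 6424/21.
  ∫_0^2 u'(x)^2 dx = ∫_0^2 (81*x^4 + 72*x^3 + 34*x^2 + 8*x + 1) dx. Term by term:
    ∫_0^2 81*x^4 dx = 2592/5;  ∫_0^2 72*x^3 dx = 288;  ∫_0^2 34*x^2 dx = 272/3;
    ∫_0^2 8*x dx = 16;  ∫_0^2 1 dx = 2.
  Sum: 2592/5 + 288 + 272/3 + 16 + 2 = 13726/15.
Adding: ||u||_{H^1}^2 = 6424/21 + 13726/15 = 42734/35.


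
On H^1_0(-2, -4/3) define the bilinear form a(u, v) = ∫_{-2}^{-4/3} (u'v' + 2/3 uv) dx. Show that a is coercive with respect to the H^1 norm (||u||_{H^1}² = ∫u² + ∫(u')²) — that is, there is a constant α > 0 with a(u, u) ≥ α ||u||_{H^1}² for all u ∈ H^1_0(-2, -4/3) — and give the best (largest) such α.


α = (8 + 27*π^2)/(3*(4 + 9*π^2))

Coercivity of a(·,·) on H^1_0(-2, -4/3) means a(u, u) ≥ α ||u||_{H^1}² for every u ∈ H^1_0.
The interval has length L = 2/3, and Poincaré/coercivity depend only on L. Here a(u, u) = ∫(u')² + (2/3)·∫u².
Here 0 < c = 2/3 < 1. The condition a(u,u) ≥ α||u||_{H^1}² reads (1−α)∫(u')² ≥ (α−c)∫u². Any admissible α is ≤ 1 (rapidly oscillating u have ∫u²/∫(u')² → 0), and α = 1 would force 0 ≥ (1−c)∫u², impossible since c < 1; so 1−α > 0. By the sharp Poincaré inequality on H^1_0 of an interval of length L, ∫(u')² ≥ (π/L)²∫u² with equality for the first sine mode sin(π(x−x₀)/L) (x₀ the left endpoint), so the inequality holds for all u iff (1−α)(π/L)² ≥ α − c, i.e. α ≤ ((π/L)² + c)/((π/L)² + 1) = (1 + c(L/π)²)/(1 + (L/π)²). With (π/L)² = 9*π^2/4 and c = 2/3, the largest admissible constant is α = ((π/L)² + c)/((π/L)² + 1).
Simplifying, α = (8 + 27*π^2)/(3*(4 + 9*π^2)).


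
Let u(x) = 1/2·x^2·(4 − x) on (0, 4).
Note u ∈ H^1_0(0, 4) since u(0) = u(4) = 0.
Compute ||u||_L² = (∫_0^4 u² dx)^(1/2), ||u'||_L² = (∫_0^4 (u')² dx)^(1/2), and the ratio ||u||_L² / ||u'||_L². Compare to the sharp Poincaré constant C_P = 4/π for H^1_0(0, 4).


||u||_L² / ||u'||_L² = 2*sqrt(14)/7 < C_P = 4/π.

u(x) = 1/2·x^2·(4 − x), so u'(x) = x*(8 - 3*x)/2.
u(x) = 1/2·x^2·(4 − x) vanishes at x = 0 and x = 4, so u ∈ H^1_0(0, 4). Differentiate via the product rule and integrate the resulting polynomials term by term.
  ∫_0^4 u² dx = ∫_0^4 (x^6/4 - 2*x^5 + 4*x^4) dx. Term by term:
    ∫_0^4 x^6/4 dx = 4096/7;  ∫_0^4 -2*x^5 dx = -4096/3;  ∫_0^4 4*x^4 dx = 4096/5.
  Sum: 4096/7 − 4096/3 + 4096/5 = 4096/105.
  ∫_0^4 (u')² dx = ∫_0^4 (9*x^4/4 - 12*x^3 + 16*x^2) dx. Term by term:
    ∫_0^4 9*x^4/4 dx = 2304/5;  ∫_0^4 -12*x^3 dx = -768;  ∫_0^4 16*x^2 dx = 1024/3.
  Sum: 2304/5 − 768 + 1024/3 = 512/15.
∫_0^4 u² dx = 4096/105, so ||u||_L² = 64*sqrt(105)/105.
∫_0^4 (u')² dx = 512/15, so ||u'||_L² = 16*sqrt(30)/15.
Ratio ||u||_L² / ||u'||_L² = 2*sqrt(14)/7.
Sharp Poincaré constant on H^1_0(0, 4) is C_P = L/π = 4/π, achieved by sin(π/4·x).
A polynomial bump cannot attain the sharp Poincaré constant (only the first sine eigenfunction does), so the ratio is strictly less than C_P, consistent with ||u||_L² ≤ C_P ||u'||_L².


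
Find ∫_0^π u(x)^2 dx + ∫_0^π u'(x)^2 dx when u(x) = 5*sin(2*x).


||u||_{H^1(0,π)}^2 = 125*π/2

u'(x) = 10*cos(2*x).
Expand u² and (u')² and integrate term by term on (0, π), using: for integers n ≥ 1, ∫_0^π sin²(nx) dx = ∫_0^π cos²(nx) dx = π/2; for n ≠ n', ∫_0^π sin(nx)sin(n'x) dx = ∫_0^π cos(nx)cos(n'x) dx = 0; and by product-to-sum, ∫_0^π sin(nx)cos(n'x) dx = ½∫_0^π [sin((n+n')x) + sin((n−n')x)] dx, which is 0 when n+n' is even and 2n/(n²−n'²) when n+n' is odd (it need not vanish on (0, π)).
  u² squared terms: (5)²·∫sin(2x)² dx = 25·π/2 = 25*π/2.
  So ∫_0^π u² dx = 25*π/2.
  (u')² squared terms: (10)²·∫cos(2x)² dx = 100·π/2 = 50*π.
  So ∫_0^π (u')² dx = 50*π.
||u||_{H^1}^2 = (25*π/2) + (50*π) = 125*π/2.


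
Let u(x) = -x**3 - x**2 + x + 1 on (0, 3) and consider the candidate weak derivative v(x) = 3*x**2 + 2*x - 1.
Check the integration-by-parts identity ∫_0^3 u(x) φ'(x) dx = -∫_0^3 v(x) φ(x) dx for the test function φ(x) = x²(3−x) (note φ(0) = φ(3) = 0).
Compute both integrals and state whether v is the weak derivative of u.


LHS = 1809/20, RHS = -1809/20. No, v is not the weak derivative of u.

u(x) = -x**3 - x**2 + x + 1, classical derivative u'(x) = -3*x**2 - 2*x + 1.
φ(x) = x²(3−x), so φ'(x) = 3*x*(2 - x).
Note φ(0) = φ(3) = 0, so the boundary term u·φ vanishes.
LHS = ∫_0^3 u(x) φ'(x) dx = ∫_0^3 (3*x^5 - 3*x^4 - 9*x^3 + 3*x^2 + 6*x) dx. Term by term:
  ∫_0^3 3*x^5 dx = 729/2;  ∫_0^3 -3*x^4 dx = -729/5;  ∫_0^3 -9*x^3 dx = -729/4;
  ∫_0^3 3*x^2 dx = 27;  ∫_0^3 6*x dx = 27.
Sum: 729/2 − 729/5 − 729/4 + 27 + 27 = 1809/20.
So LHS = 1809/20.
∫_0^3 v(x) φ(x) dx = ∫_0^3 (-3*x^5 + 7*x^4 + 7*x^3 - 3*x^2) dx. Term by term:
  ∫_0^3 -3*x^5 dx = -729/2;  ∫_0^3 7*x^4 dx = 1701/5;  ∫_0^3 7*x^3 dx = 567/4;
  ∫_0^3 -3*x^2 dx = -27.
Sum: -729/2 + 1701/5 + 567/4 − 27 = 1809/20.
So RHS = -∫_0^3 v(x) φ(x) dx = -1809/20.
LHS − RHS = 1809/10 ≠ 0, so the identity fails.
(For a valid weak derivative the identity must hold for EVERY test function, in particular this one. The failure shows v is NOT the weak derivative of u.)
Correct weak derivative would be u'(x) = -3*x**2 - 2*x + 1.


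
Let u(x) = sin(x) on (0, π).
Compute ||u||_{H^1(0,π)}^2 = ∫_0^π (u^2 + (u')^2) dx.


||u||_{H^1(0,π)}^2 = π

u'(x) = cos(x).
Expand u² and (u')² and integrate term by term on (0, π), using: for integers n ≥ 1, ∫_0^π sin²(nx) dx = ∫_0^π cos²(nx) dx = π/2; for n ≠ n', ∫_0^π sin(nx)sin(n'x) dx = ∫_0^π cos(nx)cos(n'x) dx = 0; and by product-to-sum, ∫_0^π sin(nx)cos(n'x) dx = ½∫_0^π [sin((n+n')x) + sin((n−n')x)] dx, which is 0 when n+n' is even and 2n/(n²−n'²) when n+n' is odd (it need not vanish on (0, π)).
  u² squared terms: (1)²·∫sin(x)² dx = 1·π/2 = π/2.
  So ∫_0^π u² dx = π/2.
  (u')² squared terms: (1)²·∫cos(x)² dx = 1·π/2 = π/2.
  So ∫_0^π (u')² dx = π/2.
||u||_{H^1}^2 = (π/2) + (π/2) = π.


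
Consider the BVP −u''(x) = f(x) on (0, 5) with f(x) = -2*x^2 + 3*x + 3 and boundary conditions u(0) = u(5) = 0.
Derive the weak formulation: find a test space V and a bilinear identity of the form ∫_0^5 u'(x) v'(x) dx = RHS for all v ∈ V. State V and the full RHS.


V = H^1_0(0, 5) (so v(0) = v(5) = 0); weak form: ∫_0^5 u'v' dx = ∫_0^5 (-2*x^2 + 3*x + 3) v dx for all v ∈ V.

Multiply both sides by a test function v and integrate from 0 to 5:
  ∫_0^5 −u''(x) v(x) dx = ∫_0^5 f(x) v(x) dx.
Integrate the LHS by parts once:
  ∫_0^5 −u'' v dx = −[u'(x) v(x)]_0^5 + ∫_0^5 u'(x) v'(x) dx.
Thus ∫_0^5 u'(x) v'(x) dx = ∫_0^5 f(x) v(x) dx + [u'(x) v(x)]_0^5.
Choose V so that boundary terms are either known or forced to vanish.
u is Dirichlet: u(0) = u(5) = 0. Let V = H^1_0(0, 5); then v(0) = v(5) = 0, and [u' v]_0^5 = 0.
Weak formulation: find u (satisfying any essential BC) such that ∫_0^5 u'(x) v'(x) dx = ∫_0^5 f v dx for all v ∈ V.
Substituting f(x) = -2*x^2 + 3*x + 3, the right-hand side is ∫_0^5 (-2*x^2 + 3*x + 3) v dx.


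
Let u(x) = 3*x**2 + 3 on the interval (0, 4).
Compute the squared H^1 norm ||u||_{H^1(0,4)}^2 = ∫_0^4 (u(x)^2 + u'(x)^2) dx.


||u||_{H^1}^2 = 15156/5

The H^1 norm (squared) on an interval (0, L) is
  ||u||_{H^1}^2 = ∫_0^L u(x)^2 dx + ∫_0^L u'(x)^2 dx.
Compute u'(x) = 6*x.
Then u(x)^2 = 9*x**4 + 18*x**2 + 9 and u'(x)^2 = 36*x**2.
Integrate each monomial from 0 to 4 using ∫_0^4 c·x^n dx = c·4^(n+1)/(n+1):
  ∫_0^4 u(x)^2 dx = ∫_0^4 (9*x^4 + 18*x^2 + 9) dx. Term by term:
    ∫_0^4 9*x^4 dx = 9216/5;  ∫_0^4 18*x^2 dx = 384;  ∫_0^4 9 dx = 36.
  Sum: 9216/5 + 384 + 36 = 11316/5.
  ∫_0^4 u'(x)^2 dx = ∫_0^4 (36*x^2) dx. Term by term:
    ∫_0^4 36*x^2 dx = 768.
Adding: ||u||_{H^1}^2 = 11316/5 + 768 = 15156/5.


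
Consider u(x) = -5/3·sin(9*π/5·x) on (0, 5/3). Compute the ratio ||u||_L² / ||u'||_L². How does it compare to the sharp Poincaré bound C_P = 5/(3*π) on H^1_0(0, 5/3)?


||u||_L² / ||u'||_L² = 5/(9*π) < C_P = 5/(3*π).

u(x) = -5/3·sin(9*π/5·x), so u'(x) = -3*π*cos(9*π*x/5).
Writing u(x) = A·sin(kπx/L) with A = -5/3 and k = 3, use ∫_0^L sin²(kπx/L) dx = L/2 and ∫_0^L cos²(kπx/L) dx = L/2.
u² = 25/9·sin²(9*π/5·x) and (u')² = 9*π^2·cos²(9*π/5·x), and each of sin², cos² integrates to L/2 = 5/6 over (0, 5/3).
∫_0^5/3 u² dx = 125/54, so ||u||_L² = 5*sqrt(30)/18.
∫_0^5/3 (u')² dx = 15*π^2/2, so ||u'||_L² = sqrt(30)*π/2.
Ratio ||u||_L² / ||u'||_L² = 5/(9*π).
Sharp Poincaré constant on H^1_0(0, 5/3) is C_P = L/π = 5/(3*π), achieved by sin(3*π/5·x).
This is the k = 3 harmonic; the ratio L/(kπ) is strictly less than C_P = L/π, consistent with the sharp inequality ||u||_L² ≤ C_P ||u'||_L².


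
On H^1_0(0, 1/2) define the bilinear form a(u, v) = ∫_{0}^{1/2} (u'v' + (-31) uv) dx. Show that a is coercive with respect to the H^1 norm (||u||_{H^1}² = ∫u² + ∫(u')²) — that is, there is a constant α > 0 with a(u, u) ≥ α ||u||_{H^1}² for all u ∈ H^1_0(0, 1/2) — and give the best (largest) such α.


α = (-31 + 4*π^2)/(1 + 4*π^2)

Coercivity of a(·,·) on H^1_0(0, 1/2) means a(u, u) ≥ α ||u||_{H^1}² for every u ∈ H^1_0.
The interval has length L = 1/2, and Poincaré/coercivity depend only on L. Here a(u, u) = ∫(u')² + (-31)·∫u².
Here c = -31 < 0 with |c| < (π/L)² = 4*π^2, so coercivity still holds. The condition a(u,u) ≥ α||u||_{H^1}² reads (1−α)∫(u')² ≥ (α−c)∫u². Any admissible α is ≤ 1 (rapidly oscillating u have ∫u²/∫(u')² → 0), and α = 1 would force 0 ≥ (1−c)∫u², impossible since c < 1; so 1−α > 0. By the sharp Poincaré inequality on H^1_0 of an interval of length L, ∫(u')² ≥ (π/L)²∫u² with equality for the first sine mode sin(π(x−x₀)/L) (x₀ the left endpoint), so the inequality holds for all u iff (1−α)(π/L)² ≥ α − c, i.e. α ≤ ((π/L)² + c)/((π/L)² + 1) = (1 + c(L/π)²)/(1 + (L/π)²). (Direct route, valid since c ≤ 0: Poincaré gives c∫u² ≥ c(L/π)²∫(u')², so a(u,u) ≥ (1 + c(L/π)²)∫(u')², while ||u||_{H^1}² ≤ (1 + (L/π)²)∫(u')²; dividing yields the same α.) With (π/L)² = 4*π^2 and c = -31, the largest admissible constant is α = ((π/L)² + c)/((π/L)² + 1).
Simplifying, α = (-31 + 4*π^2)/(1 + 4*π^2).


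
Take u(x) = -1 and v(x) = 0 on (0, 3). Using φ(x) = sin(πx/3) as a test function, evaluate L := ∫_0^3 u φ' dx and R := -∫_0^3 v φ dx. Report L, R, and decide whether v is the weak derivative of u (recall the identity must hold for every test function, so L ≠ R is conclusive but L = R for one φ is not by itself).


LHS = 0, RHS = 0. Yes, v = u' weakly.

u(x) = -1, classical derivative u'(x) = 0.
φ(x) = sin(πx/3), so φ'(x) = π*cos(π*x/3)/3.
Note φ(0) = φ(3) = 0, so the boundary term u·φ vanishes.
LHS = ∫_0^3 u(x) φ'(x) dx = ∫_0^3 (-π*cos(π*x/3)/3) dx. Term by term:
  ∫_0^3 -π*cos(π*x/3)/3 dx = 0.
So LHS = 0.
∫_0^3 v(x) φ(x) dx = ∫_0^3 (0) dx. Term by term:
  ∫_0^3 0 dx = 0.
So RHS = -∫_0^3 v(x) φ(x) dx = 0.
LHS = RHS, so the identity holds for this test φ.
Moreover u is smooth here and v(x) = u'(x) = 0 pointwise, so the identity holds for every test function. Hence v is the weak derivative of u.


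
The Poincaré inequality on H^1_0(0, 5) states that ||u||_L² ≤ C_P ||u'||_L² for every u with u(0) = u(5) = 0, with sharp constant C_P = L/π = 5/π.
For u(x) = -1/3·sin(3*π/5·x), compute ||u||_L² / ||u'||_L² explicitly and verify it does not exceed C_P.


||u||_L² / ||u'||_L² = 5/(3*π) < C_P = 5/π.

u(x) = -1/3·sin(3*π/5·x), so u'(x) = -π*cos(3*π*x/5)/5.
Writing u(x) = A·sin(kπx/L) with A = -1/3 and k = 3, use ∫_0^L sin²(kπx/L) dx = L/2 and ∫_0^L cos²(kπx/L) dx = L/2.
u² = 1/9·sin²(3*π/5·x) and (u')² = π^2/25·cos²(3*π/5·x), and each of sin², cos² integrates to L/2 = 5/2 over (0, 5).
∫_0^5 u² dx = 5/18, so ||u||_L² = sqrt(10)/6.
∫_0^5 (u')² dx = π^2/10, so ||u'||_L² = sqrt(10)*π/10.
Ratio ||u||_L² / ||u'||_L² = 5/(3*π).
Sharp Poincaré constant on H^1_0(0, 5) is C_P = L/π = 5/π, achieved by sin(π/5·x).
This is the k = 3 harmonic; the ratio L/(kπ) is strictly less than C_P = L/π, consistent with the sharp inequality ||u||_L² ≤ C_P ||u'||_L².


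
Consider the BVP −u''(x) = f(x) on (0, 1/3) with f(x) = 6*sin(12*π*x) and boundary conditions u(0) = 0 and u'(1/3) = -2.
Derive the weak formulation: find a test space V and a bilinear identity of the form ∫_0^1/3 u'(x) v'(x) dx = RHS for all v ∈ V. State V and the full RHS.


V = {v ∈ H^1(0, 1/3) : v(0) = 0} (test functions vanish at x = 0 where u is specified); weak form: ∫_0^1/3 u'v' dx = ∫_0^1/3 (6*sin(12*π*x)) v dx − 2·v(1/3) for all v ∈ V.

Multiply both sides by a test function v and integrate from 0 to 1/3:
  ∫_0^1/3 −u''(x) v(x) dx = ∫_0^1/3 f(x) v(x) dx.
Integrate the LHS by parts once:
  ∫_0^1/3 −u'' v dx = −[u'(x) v(x)]_0^1/3 + ∫_0^1/3 u'(x) v'(x) dx.
Thus ∫_0^1/3 u'(x) v'(x) dx = ∫_0^1/3 f(x) v(x) dx + [u'(x) v(x)]_0^1/3.
Choose V so that boundary terms are either known or forced to vanish.
Mixed BC: u(0) = 0 (Dirichlet) and u'(1/3) = -2 (Neumann). Define V = {v ∈ H^1(0, 1/3) : v(0) = 0}. Then [u' v]_0^1/3 = u'(1/3)·v(1/3) − u'(0)·0 = − 2·v(1/3).
Weak formulation: find u (satisfying any essential BC) such that ∫_0^1/3 u'(x) v'(x) dx = ∫_0^1/3 f v dx − 2·v(1/3) for all v ∈ V (Dirichlet at 0 absorbed into V; Neumann datum at x = 1/3 contributes the boundary term).
Substituting f(x) = 6*sin(12*π*x), the right-hand side is ∫_0^1/3 (6*sin(12*π*x)) v dx − 2·v(1/3).


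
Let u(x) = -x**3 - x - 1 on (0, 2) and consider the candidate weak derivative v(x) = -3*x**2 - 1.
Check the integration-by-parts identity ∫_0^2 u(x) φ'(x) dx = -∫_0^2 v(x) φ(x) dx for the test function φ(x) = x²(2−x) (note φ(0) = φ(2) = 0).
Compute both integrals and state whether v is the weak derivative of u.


LHS = 116/15, RHS = 116/15. Yes, v = u' weakly.

u(x) = -x**3 - x - 1, classical derivative u'(x) = -3*x**2 - 1.
φ(x) = x²(2−x), so φ'(x) = x*(4 - 3*x).
Note φ(0) = φ(2) = 0, so the boundary term u·φ vanishes.
LHS = ∫_0^2 u(x) φ'(x) dx = ∫_0^2 (3*x^5 - 4*x^4 + 3*x^3 - x^2 - 4*x) dx. Term by term:
  ∫_0^2 3*x^5 dx = 32;  ∫_0^2 -4*x^4 dx = -128/5;  ∫_0^2 3*x^3 dx = 12;
  ∫_0^2 -x^2 dx = -8/3;  ∫_0^2 -4*x dx = -8.
Sum: 32 − 128/5 + 12 − 8/3 − 8 = 116/15.
So LHS = 116/15.
∫_0^2 v(x) φ(x) dx = ∫_0^2 (3*x^5 - 6*x^4 + x^3 - 2*x^2) dx. Term by term:
  ∫_0^2 3*x^5 dx = 32;  ∫_0^2 -6*x^4 dx = -192/5;  ∫_0^2 x^3 dx = 4;
  ∫_0^2 -2*x^2 dx = -16/3.
Sum: 32 − 192/5 + 4 − 16/3 = -116/15.
So RHS = -∫_0^2 v(x) φ(x) dx = 116/15.
LHS = RHS, so the identity holds for this test φ.
Moreover u is smooth here and v(x) = u'(x) = -3*x**2 - 1 pointwise, so the identity holds for every test function. Hence v is the weak derivative of u.


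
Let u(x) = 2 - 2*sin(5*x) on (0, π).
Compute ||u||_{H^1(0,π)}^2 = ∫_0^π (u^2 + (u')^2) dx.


||u||_{H^1(0,π)}^2 = -16/5 + 56*π

u'(x) = -10*cos(5*x).
Expand u² and (u')² and integrate term by term on (0, π), using: for integers n ≥ 1, ∫_0^π sin²(nx) dx = ∫_0^π cos²(nx) dx = π/2; for n ≠ n', ∫_0^π sin(nx)sin(n'x) dx = ∫_0^π cos(nx)cos(n'x) dx = 0; and by product-to-sum, ∫_0^π sin(nx)cos(n'x) dx = ½∫_0^π [sin((n+n')x) + sin((n−n')x)] dx, which is 0 when n+n' is even and 2n/(n²−n'²) when n+n' is odd (it need not vanish on (0, π)). For the constant mode: ∫_0^π 1 dx = π, ∫_0^π cos(nx) dx = 0, ∫_0^π sin(nx) dx = (1−(−1)^n)/n.
  u² squared terms: (2)²·∫1 dx = 4·π = 4*π;  (-2)²·∫sin(5x)² dx = 4·π/2 = 2*π.
  u² cross terms: 2·(2)·(-2)·∫1·sin(5x) dx = -8·(2/5) = -16/5.
  So ∫_0^π u² dx = 4*π + 2*π − 16/5 = -16/5 + 6*π.
  (u')² squared terms: (-10)²·∫cos(5x)² dx = 100·π/2 = 50*π.
  So ∫_0^π (u')² dx = 50*π.
||u||_{H^1}^2 = (-16/5 + 6*π) + (50*π) = -16/5 + 56*π.


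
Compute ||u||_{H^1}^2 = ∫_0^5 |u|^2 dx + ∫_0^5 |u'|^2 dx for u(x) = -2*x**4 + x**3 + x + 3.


||u||_{H^1}^2 = 79443125/63

The H^1 norm (squared) on an interval (0, L) is
  ||u||_{H^1}^2 = ∫_0^L u(x)^2 dx + ∫_0^L u'(x)^2 dx.
Compute u'(x) = -8*x**3 + 3*x**2 + 1.
Then u(x)^2 = 4*x**8 - 4*x**7 + x**6 - 4*x**5 - 10*x**4 + 6*x**3 + x**2 + 6*x + 9 and u'(x)^2 = 64*x**6 - 48*x**5 + 9*x**4 - 16*x**3 + 6*x**2 + 1.
Integrate each monomial from 0 to 5 using ∫_0^5 c·x^n dx = c·5^(n+1)/(n+1):
  ∫_0^5 u(x)^2 dx = ∫_0^5 (4*x^8 - 4*x^7 + x^6 - 4*x^5 - 10*x^4 + 6*x^3 + x^2 + 6*x + 9) dx. Term by term:
    ∫_0^5 4*x^8 dx = 7812500/9;  ∫_0^5 -4*x^7 dx = -390625/2;  ∫_0^5 x^6 dx = 78125/7;
    ∫_0^5 -4*x^5 dx = -31250/3;  ∫_0^5 -10*x^4 dx = -6250;  ∫_0^5 6*x^3 dx = 1875/2;
    ∫_0^5 x^2 dx = 125/3;  ∫_0^5 6*x dx = 75;  ∫_0^5 9 dx = 45.
  Sum: 7812500/9 − 390625/2 + 78125/7 − 31250/3 − 6250 + 1875/2 + 125/3 + 75 + 45 = 42105185/63.
  ∫_0^5 u'(x)^2 dx = ∫_0^5 (64*x^6 - 48*x^5 + 9*x^4 - 16*x^3 + 6*x^2 + 1) dx. Term by term:
    ∫_0^5 64*x^6 dx = 5000000/7;  ∫_0^5 -48*x^5 dx = -125000;  ∫_0^5 9*x^4 dx = 5625;
    ∫_0^5 -16*x^3 dx = -2500;  ∫_0^5 6*x^2 dx = 250;  ∫_0^5 1 dx = 5.
  Sum: 5000000/7 − 125000 + 5625 − 2500 + 250 + 5 = 4148660/7.
Adding: ||u||_{H^1}^2 = 42105185/63 + 4148660/7 = 79443125/63.


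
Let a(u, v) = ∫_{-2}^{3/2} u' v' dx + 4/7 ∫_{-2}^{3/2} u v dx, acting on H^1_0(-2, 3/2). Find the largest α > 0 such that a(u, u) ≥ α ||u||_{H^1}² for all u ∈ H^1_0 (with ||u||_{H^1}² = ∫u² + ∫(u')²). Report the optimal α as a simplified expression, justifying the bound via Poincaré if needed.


α = 4*(7 + π^2)/(4*π^2 + 49)

Coercivity of a(·,·) on H^1_0(-2, 3/2) means a(u, u) ≥ α ||u||_{H^1}² for every u ∈ H^1_0.
The interval has length L = 7/2, and Poincaré/coercivity depend only on L. Here a(u, u) = ∫(u')² + (4/7)·∫u².
Here 0 < c = 4/7 < 1. The condition a(u,u) ≥ α||u||_{H^1}² reads (1−α)∫(u')² ≥ (α−c)∫u². Any admissible α is ≤ 1 (rapidly oscillating u have ∫u²/∫(u')² → 0), and α = 1 would force 0 ≥ (1−c)∫u², impossible since c < 1; so 1−α > 0. By the sharp Poincaré inequality on H^1_0 of an interval of length L, ∫(u')² ≥ (π/L)²∫u² with equality for the first sine mode sin(π(x−x₀)/L) (x₀ the left endpoint), so the inequality holds for all u iff (1−α)(π/L)² ≥ α − c, i.e. α ≤ ((π/L)² + c)/((π/L)² + 1) = (1 + c(L/π)²)/(1 + (L/π)²). With (π/L)² = 4*π^2/49 and c = 4/7, the largest admissible constant is α = ((π/L)² + c)/((π/L)² + 1).
Simplifying, α = 4*(7 + π^2)/(4*π^2 + 49).


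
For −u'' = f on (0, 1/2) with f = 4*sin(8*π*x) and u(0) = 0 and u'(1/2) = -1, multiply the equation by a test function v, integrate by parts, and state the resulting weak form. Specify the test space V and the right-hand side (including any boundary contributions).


V = {v ∈ H^1(0, 1/2) : v(0) = 0} (test functions vanish at x = 0 where u is specified); weak form: ∫_0^1/2 u'v' dx = ∫_0^1/2 (4*sin(8*π*x)) v dx − v(1/2) for all v ∈ V.

Multiply both sides by a test function v and integrate from 0 to 1/2:
  ∫_0^1/2 −u''(x) v(x) dx = ∫_0^1/2 f(x) v(x) dx.
Integrate the LHS by parts once:
  ∫_0^1/2 −u'' v dx = −[u'(x) v(x)]_0^1/2 + ∫_0^1/2 u'(x) v'(x) dx.
Thus ∫_0^1/2 u'(x) v'(x) dx = ∫_0^1/2 f(x) v(x) dx + [u'(x) v(x)]_0^1/2.
Choose V so that boundary terms are either known or forced to vanish.
Mixed BC: u(0) = 0 (Dirichlet) and u'(1/2) = -1 (Neumann). Define V = {v ∈ H^1(0, 1/2) : v(0) = 0}. Then [u' v]_0^1/2 = u'(1/2)·v(1/2) − u'(0)·0 = − v(1/2).
Weak formulation: find u (satisfying any essential BC) such that ∫_0^1/2 u'(x) v'(x) dx = ∫_0^1/2 f v dx − v(1/2) for all v ∈ V (Dirichlet at 0 absorbed into V; Neumann datum at x = 1/2 contributes the boundary term).
Substituting f(x) = 4*sin(8*π*x), the right-hand side is ∫_0^1/2 (4*sin(8*π*x)) v dx − v(1/2).


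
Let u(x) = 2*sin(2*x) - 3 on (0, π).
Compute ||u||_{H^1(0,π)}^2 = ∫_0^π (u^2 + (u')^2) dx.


||u||_{H^1(0,π)}^2 = 19*π

u'(x) = 4*cos(2*x).
Expand u² and (u')² and integrate term by term on (0, π), using: for integers n ≥ 1, ∫_0^π sin²(nx) dx = ∫_0^π cos²(nx) dx = π/2; for n ≠ n', ∫_0^π sin(nx)sin(n'x) dx = ∫_0^π cos(nx)cos(n'x) dx = 0; and by product-to-sum, ∫_0^π sin(nx)cos(n'x) dx = ½∫_0^π [sin((n+n')x) + sin((n−n')x)] dx, which is 0 when n+n' is even and 2n/(n²−n'²) when n+n' is odd (it need not vanish on (0, π)). For the constant mode: ∫_0^π 1 dx = π, ∫_0^π cos(nx) dx = 0, ∫_0^π sin(nx) dx = (1−(−1)^n)/n.
  u² squared terms: (-3)²·∫1 dx = 9·π = 9*π;  (2)²·∫sin(2x)² dx = 4·π/2 = 2*π.
  u² cross terms: 2·(-3)·(2)·∫1·sin(2x) dx = -12·(0) = 0.
  So ∫_0^π u² dx = 9*π + 2*π + 0 = 11*π.
  (u')² squared terms: (4)²·∫cos(2x)² dx = 16·π/2 = 8*π.
  So ∫_0^π (u')² dx = 8*π.
||u||_{H^1}^2 = (11*π) + (8*π) = 19*π.


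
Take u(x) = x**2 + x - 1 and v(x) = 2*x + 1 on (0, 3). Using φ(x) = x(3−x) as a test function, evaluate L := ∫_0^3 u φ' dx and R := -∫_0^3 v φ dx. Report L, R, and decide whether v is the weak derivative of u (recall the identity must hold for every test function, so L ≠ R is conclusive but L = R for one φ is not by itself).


LHS = -18, RHS = -18. Yes, v = u' weakly.

u(x) = x**2 + x - 1, classical derivative u'(x) = 2*x + 1.
φ(x) = x(3−x), so φ'(x) = 3 - 2*x.
Note φ(0) = φ(3) = 0, so the boundary term u·φ vanishes.
LHS = ∫_0^3 u(x) φ'(x) dx = ∫_0^3 (-2*x^3 + x^2 + 5*x - 3) dx. Term by term:
  ∫_0^3 -2*x^3 dx = -81/2;  ∫_0^3 x^2 dx = 9;  ∫_0^3 5*x dx = 45/2;
  ∫_0^3 -3 dx = -9.
Sum: -81/2 + 9 + 45/2 − 9 = -18.
So LHS = -18.
∫_0^3 v(x) φ(x) dx = ∫_0^3 (-2*x^3 + 5*x^2 + 3*x) dx. Term by term:
  ∫_0^3 -2*x^3 dx = -81/2;  ∫_0^3 5*x^2 dx = 45;  ∫_0^3 3*x dx = 27/2.
Sum: -81/2 + 45 + 27/2 = 18.
So RHS = -∫_0^3 v(x) φ(x) dx = -18.
LHS = RHS, so the identity holds for this test φ.
Moreover u is smooth here and v(x) = u'(x) = 2*x + 1 pointwise, so the identity holds for every test function. Hence v is the weak derivative of u.


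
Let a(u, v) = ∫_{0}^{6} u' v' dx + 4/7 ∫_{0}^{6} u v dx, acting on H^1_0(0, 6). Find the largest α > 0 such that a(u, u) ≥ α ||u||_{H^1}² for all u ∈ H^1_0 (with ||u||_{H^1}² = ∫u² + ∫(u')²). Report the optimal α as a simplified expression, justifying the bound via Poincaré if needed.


α = (π^2 + 144/7)/(π^2 + 36)

Coercivity of a(·,·) on H^1_0(0, 6) means a(u, u) ≥ α ||u||_{H^1}² for every u ∈ H^1_0.
The interval has length L = 6, and Poincaré/coercivity depend only on L. Here a(u, u) = ∫(u')² + (4/7)·∫u².
Here 0 < c = 4/7 < 1. The condition a(u,u) ≥ α||u||_{H^1}² reads (1−α)∫(u')² ≥ (α−c)∫u². Any admissible α is ≤ 1 (rapidly oscillating u have ∫u²/∫(u')² → 0), and α = 1 would force 0 ≥ (1−c)∫u², impossible since c < 1; so 1−α > 0. By the sharp Poincaré inequality on H^1_0 of an interval of length L, ∫(u')² ≥ (π/L)²∫u² with equality for the first sine mode sin(π(x−x₀)/L) (x₀ the left endpoint), so the inequality holds for all u iff (1−α)(π/L)² ≥ α − c, i.e. α ≤ ((π/L)² + c)/((π/L)² + 1) = (1 + c(L/π)²)/(1 + (L/π)²). With (π/L)² = π^2/36 and c = 4/7, the largest admissible constant is α = ((π/L)² + c)/((π/L)² + 1).
Simplifying, α = (π^2 + 144/7)/(π^2 + 36).
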